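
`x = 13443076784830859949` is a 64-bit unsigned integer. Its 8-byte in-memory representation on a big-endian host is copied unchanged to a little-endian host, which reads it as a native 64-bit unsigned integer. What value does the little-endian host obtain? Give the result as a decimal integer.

13443076784830859949 in 64-bit hexadecimal is 0xBA8F671C8024CAAD.
Stored big-endian, the bytes at ascending addresses are BA 8F 67 1C 80 24 CA AD.
Read back as little-endian, the first byte is least significant, giving 0xADCA24801C678FBA.
0xADCA24801C678FBA = 12522861846508048314.

12522861846508048314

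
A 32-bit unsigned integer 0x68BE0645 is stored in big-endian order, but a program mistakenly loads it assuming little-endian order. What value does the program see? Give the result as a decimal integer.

Stored big-endian, the bytes at ascending addresses are 68 BE 06 45.
Read back as little-endian, the first byte is least significant, giving 0x4506BE68.
0x4506BE68 = 1158069864.

1158069864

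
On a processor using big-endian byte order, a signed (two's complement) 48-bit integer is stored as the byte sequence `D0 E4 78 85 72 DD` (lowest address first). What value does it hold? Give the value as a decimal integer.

-51795283578147

Big-endian stores the most-significant byte at the lowest address.
The bytes are already most-significant first: 0xD0E4788572DD.
Top bit is set, so as a signed 48-bit value this is 0xD0E4788572DD − 2^48 = -51795283578147.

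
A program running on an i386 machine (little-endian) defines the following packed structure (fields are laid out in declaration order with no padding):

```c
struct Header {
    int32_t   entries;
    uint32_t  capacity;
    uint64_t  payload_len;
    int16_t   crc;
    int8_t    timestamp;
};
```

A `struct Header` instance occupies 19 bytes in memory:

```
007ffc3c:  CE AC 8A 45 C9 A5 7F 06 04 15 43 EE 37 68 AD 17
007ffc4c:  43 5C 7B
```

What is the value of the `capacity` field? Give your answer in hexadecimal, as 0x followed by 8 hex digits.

`capacity` follows `entries` (4 bytes), so it starts at byte offset 4 and occupies 4 bytes.
Bytes at offsets 4..7: C9 A5 7F 06.
Little-endian stores the least-significant byte at the lowest address.
Reassemble most-significant byte first: 06 7F A5 C9 → 0x067FA5C9.

0x067FA5C9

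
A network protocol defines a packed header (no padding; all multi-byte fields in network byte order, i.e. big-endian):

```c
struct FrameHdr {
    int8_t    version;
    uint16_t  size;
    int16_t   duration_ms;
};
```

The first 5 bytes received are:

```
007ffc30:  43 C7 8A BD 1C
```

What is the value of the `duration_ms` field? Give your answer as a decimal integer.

`duration_ms` follows `version` (1 B), `size` (2 B), so it starts at offset 1 + 2 = 3 and occupies 2 bytes.
Bytes at offsets 3..4: BD 1C.
Big-endian stores the most-significant byte at the lowest address.
The bytes are already most-significant first: 0xBD1C.
Top bit is set, so as a signed 16-bit value this is 0xBD1C − 2^16 = -17124.

-17124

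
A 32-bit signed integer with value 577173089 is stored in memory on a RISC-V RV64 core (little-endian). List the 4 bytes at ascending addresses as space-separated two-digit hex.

61 F6 66 22

577173089 in hexadecimal, padded to 32 bits, is 0x2266F661.
Split into bytes (most-significant first): 22 66 F6 61.
Little-endian: lowest address holds the least-significant byte.
So at ascending addresses the bytes are 61 F6 66 22.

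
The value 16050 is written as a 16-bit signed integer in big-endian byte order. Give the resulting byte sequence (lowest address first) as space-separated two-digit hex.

16050 in hexadecimal, padded to 16 bits, is 0x3EB2.
Split into bytes (most-significant first): 3E B2.
Big-endian stores the most-significant byte at the lowest address.
So the memory order matches the most-significant-first order: 3E B2.

3E B2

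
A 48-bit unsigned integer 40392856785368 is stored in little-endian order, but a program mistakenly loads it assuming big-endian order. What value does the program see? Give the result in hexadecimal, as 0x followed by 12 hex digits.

40392856785368 in 48-bit hexadecimal is 0x24BCB1E151D8.
Stored little-endian, the bytes at ascending addresses are D8 51 E1 B1 BC 24.
Read back as big-endian, the last byte is least significant, giving 0xD851E1B1BC24.

0xD851E1B1BC24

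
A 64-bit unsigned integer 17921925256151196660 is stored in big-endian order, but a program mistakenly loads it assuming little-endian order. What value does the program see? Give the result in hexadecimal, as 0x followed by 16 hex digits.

17921925256151196660 in 64-bit hexadecimal is 0xF8B77810E7FE63F4.
Stored big-endian, the bytes at ascending addresses are F8 B7 78 10 E7 FE 63 F4.
Read back as little-endian, the first byte is least significant, giving 0xF463FEE71078B7F8.

0xF463FEE71078B7F8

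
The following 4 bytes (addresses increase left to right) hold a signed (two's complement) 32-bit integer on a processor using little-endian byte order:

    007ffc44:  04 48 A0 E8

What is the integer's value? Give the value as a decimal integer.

Little-endian: lowest address holds the least-significant byte.
Reassemble most-significant byte first: E8 A0 48 04 → 0xE8A04804.
Top bit is set, so as a signed 32-bit value this is 0xE8A04804 − 2^32 = -392148988.

-392148988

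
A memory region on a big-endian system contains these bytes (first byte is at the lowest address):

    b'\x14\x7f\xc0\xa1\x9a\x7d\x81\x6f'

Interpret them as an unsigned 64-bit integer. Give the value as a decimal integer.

1477111003114996079

Big-endian stores the most-significant byte at the lowest address.
The bytes are already most-significant first: 0x147FC0A19A7D816F.
0x147FC0A19A7D816F = 1477111003114996079.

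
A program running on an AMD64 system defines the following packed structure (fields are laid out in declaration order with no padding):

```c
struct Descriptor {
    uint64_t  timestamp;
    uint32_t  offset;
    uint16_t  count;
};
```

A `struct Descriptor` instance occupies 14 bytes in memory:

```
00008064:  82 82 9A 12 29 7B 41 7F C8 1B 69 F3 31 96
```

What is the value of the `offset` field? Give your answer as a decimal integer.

4083751880

`offset` follows `timestamp` (8 bytes), so it starts at byte offset 8 and occupies 4 bytes.
Bytes at offsets 8..11: C8 1B 69 F3.
Little-endian: lowest address holds the least-significant byte.
Reassemble most-significant byte first: F3 69 1B C8 → 0xF3691BC8.
0xF3691BC8 = 4083751880.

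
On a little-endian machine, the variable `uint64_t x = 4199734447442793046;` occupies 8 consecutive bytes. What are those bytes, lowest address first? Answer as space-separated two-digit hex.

56 92 CC 92 3A 74 48 3A

4199734447442793046 in hexadecimal, padded to 64 bits, is 0x3A48743A92CC9256.
Split into bytes (most-significant first): 3A 48 74 3A 92 CC 92 56.
In little-endian order the low byte comes first in memory.
So at ascending addresses the bytes are 56 92 CC 92 3A 74 48 3A.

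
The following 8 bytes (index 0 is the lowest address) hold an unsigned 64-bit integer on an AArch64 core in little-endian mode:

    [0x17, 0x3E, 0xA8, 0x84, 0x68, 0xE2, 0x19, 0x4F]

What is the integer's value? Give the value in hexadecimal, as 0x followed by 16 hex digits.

0x4F19E26884A83E17

Little-endian stores the least-significant byte at the lowest address.
Reassemble most-significant byte first: 4F 19 E2 68 84 A8 3E 17 → 0x4F19E26884A83E17.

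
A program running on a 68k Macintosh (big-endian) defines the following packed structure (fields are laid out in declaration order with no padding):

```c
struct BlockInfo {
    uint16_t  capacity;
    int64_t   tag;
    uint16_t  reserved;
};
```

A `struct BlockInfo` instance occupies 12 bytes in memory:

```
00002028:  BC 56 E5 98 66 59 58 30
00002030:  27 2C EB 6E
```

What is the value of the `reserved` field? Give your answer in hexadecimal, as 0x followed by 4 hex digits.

`reserved` follows `capacity` (2 B), `tag` (8 B), so it starts at offset 2 + 8 = 10 and occupies 2 bytes.
Bytes at offsets 10..11: EB 6E.
In big-endian order the high byte comes first in memory.
The bytes are already most-significant first: 0xEB6E.

0xEB6E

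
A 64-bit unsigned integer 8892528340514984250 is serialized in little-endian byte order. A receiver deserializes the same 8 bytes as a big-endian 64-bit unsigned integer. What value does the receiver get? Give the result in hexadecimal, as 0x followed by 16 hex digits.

8892528340514984250 in 64-bit hexadecimal is 0x7B689B693B7D513A.
Stored little-endian, the bytes at ascending addresses are 3A 51 7D 3B 69 9B 68 7B.
Read back as big-endian, the last byte is least significant, giving 0x3A517D3B699B687B.

0x3A517D3B699B687B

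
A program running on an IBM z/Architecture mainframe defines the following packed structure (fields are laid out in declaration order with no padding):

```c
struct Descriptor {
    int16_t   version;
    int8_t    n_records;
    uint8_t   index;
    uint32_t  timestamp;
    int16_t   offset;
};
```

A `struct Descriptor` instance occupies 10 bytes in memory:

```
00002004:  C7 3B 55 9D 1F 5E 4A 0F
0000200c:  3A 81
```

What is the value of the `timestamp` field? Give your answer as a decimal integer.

526273039

`timestamp` follows `version` (2 B), `n_records` (1 B), `index` (1 B), so it starts at offset 2 + 1 + 1 = 4 and occupies 4 bytes.
Bytes at offsets 4..7: 1F 5E 4A 0F.
Big-endian: lowest address holds the most-significant byte.
The bytes are already most-significant first: 0x1F5E4A0F.
0x1F5E4A0F = 526273039.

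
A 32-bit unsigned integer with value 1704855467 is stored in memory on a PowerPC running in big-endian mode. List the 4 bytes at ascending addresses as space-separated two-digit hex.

65 9E 07 AB

1704855467 in hexadecimal, padded to 32 bits, is 0x659E07AB.
Split into bytes (most-significant first): 65 9E 07 AB.
Big-endian: lowest address holds the most-significant byte.
So the memory order matches the most-significant-first order: 65 9E 07 AB.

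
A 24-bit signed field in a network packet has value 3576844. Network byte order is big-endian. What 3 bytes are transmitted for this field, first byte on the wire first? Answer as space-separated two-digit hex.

3576844 in hexadecimal, padded to 24 bits, is 0x36940C.
Split into bytes (most-significant first): 36 94 0C.
Big-endian: lowest address holds the most-significant byte.
So the memory order matches the most-significant-first order: 36 94 0C.

36 94 0C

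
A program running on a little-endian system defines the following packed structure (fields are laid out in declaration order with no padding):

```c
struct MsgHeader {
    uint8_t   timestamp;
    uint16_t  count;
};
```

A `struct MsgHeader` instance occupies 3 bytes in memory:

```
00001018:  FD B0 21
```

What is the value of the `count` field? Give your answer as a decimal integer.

`count` follows `timestamp` (1 byte), so it starts at byte offset 1 and occupies 2 bytes.
Bytes at offsets 1..2: B0 21.
Little-endian stores the least-significant byte at the lowest address.
Reassemble most-significant byte first: 21 B0 → 0x21B0.
0x21B0 = 8624.

8624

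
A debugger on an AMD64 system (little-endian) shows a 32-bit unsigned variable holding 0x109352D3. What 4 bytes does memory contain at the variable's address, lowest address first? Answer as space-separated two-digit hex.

Split into bytes (most-significant first): 10 93 52 D3.
Little-endian stores the least-significant byte at the lowest address.
So at ascending addresses the bytes are D3 52 93 10.

D3 52 93 10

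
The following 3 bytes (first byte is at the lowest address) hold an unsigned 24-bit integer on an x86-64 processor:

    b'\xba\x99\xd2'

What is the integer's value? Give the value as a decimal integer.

13801914

Little-endian: lowest address holds the least-significant byte.
Reassemble most-significant byte first: D2 99 BA → 0xD299BA.
0xD299BA = 13801914.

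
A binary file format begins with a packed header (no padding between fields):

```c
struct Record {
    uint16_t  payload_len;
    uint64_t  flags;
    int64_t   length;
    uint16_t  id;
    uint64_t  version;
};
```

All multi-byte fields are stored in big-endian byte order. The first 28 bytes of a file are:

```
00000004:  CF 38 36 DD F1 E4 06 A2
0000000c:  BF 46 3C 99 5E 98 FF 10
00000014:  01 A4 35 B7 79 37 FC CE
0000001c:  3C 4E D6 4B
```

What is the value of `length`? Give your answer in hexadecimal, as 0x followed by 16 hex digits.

`length` follows `payload_len` (2 B), `flags` (8 B), so it starts at offset 2 + 8 = 10 and occupies 8 bytes.
Bytes at offsets 10..17: 3C 99 5E 98 FF 10 01 A4.
Big-endian stores the most-significant byte at the lowest address.
The bytes are already most-significant first: 0x3C995E98FF1001A4.

0x3C995E98FF1001A4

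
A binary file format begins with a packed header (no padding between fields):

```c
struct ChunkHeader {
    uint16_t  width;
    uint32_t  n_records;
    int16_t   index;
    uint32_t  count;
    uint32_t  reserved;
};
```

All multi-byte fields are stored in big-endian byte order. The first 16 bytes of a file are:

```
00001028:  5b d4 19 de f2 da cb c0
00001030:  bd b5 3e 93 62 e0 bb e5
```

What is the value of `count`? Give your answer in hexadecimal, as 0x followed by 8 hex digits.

`count` follows `width` (2 B), `n_records` (4 B), `index` (2 B), so it starts at offset 2 + 4 + 2 = 8 and occupies 4 bytes.
Bytes at offsets 8..11: BD B5 3E 93.
Big-endian stores the most-significant byte at the lowest address.
The bytes are already most-significant first: 0xBDB53E93.

0xBDB53E93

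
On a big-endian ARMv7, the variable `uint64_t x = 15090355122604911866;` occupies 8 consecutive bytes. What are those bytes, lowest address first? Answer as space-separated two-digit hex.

D1 6B B6 08 29 5C AC FA

15090355122604911866 in hexadecimal, padded to 64 bits, is 0xD16BB608295CACFA.
Split into bytes (most-significant first): D1 6B B6 08 29 5C AC FA.
Big-endian: lowest address holds the most-significant byte.
So the memory order matches the most-significant-first order: D1 6B B6 08 29 5C AC FA.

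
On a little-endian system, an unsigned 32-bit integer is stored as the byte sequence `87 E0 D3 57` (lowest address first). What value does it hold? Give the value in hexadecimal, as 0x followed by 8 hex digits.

Little-endian stores the least-significant byte at the lowest address.
Reassemble most-significant byte first: 57 D3 E0 87 → 0x57D3E087.

0x57D3E087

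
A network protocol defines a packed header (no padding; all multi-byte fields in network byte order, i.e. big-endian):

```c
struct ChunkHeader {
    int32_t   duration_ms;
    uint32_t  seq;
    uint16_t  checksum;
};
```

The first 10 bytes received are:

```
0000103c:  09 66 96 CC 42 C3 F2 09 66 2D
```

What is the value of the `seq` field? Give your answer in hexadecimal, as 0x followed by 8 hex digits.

`seq` follows `duration_ms` (4 bytes), so it starts at byte offset 4 and occupies 4 bytes.
Bytes at offsets 4..7: 42 C3 F2 09.
Big-endian stores the most-significant byte at the lowest address.
The bytes are already most-significant first: 0x42C3F209.

0x42C3F209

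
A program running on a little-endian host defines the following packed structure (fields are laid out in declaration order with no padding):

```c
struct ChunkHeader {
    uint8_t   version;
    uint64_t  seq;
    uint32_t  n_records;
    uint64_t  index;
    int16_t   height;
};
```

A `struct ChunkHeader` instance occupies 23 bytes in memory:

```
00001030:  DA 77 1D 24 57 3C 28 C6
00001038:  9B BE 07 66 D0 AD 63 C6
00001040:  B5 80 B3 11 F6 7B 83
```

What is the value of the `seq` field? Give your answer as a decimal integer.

11224703360892673399

`seq` follows `version` (1 byte), so it starts at byte offset 1 and occupies 8 bytes.
Bytes at offsets 1..8: 77 1D 24 57 3C 28 C6 9B.
In little-endian order the low byte comes first in memory.
Reassemble most-significant byte first: 9B C6 28 3C 57 24 1D 77 → 0x9BC6283C57241D77.
0x9BC6283C57241D77 = 11224703360892673399.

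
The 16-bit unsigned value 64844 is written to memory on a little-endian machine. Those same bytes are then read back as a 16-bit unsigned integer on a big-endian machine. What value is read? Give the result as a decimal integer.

64844 in 16-bit hexadecimal is 0xFD4C.
Stored little-endian, the bytes at ascending addresses are 4C FD.
Read back as big-endian, the last byte is least significant, giving 0x4CFD.
0x4CFD = 19709.

19709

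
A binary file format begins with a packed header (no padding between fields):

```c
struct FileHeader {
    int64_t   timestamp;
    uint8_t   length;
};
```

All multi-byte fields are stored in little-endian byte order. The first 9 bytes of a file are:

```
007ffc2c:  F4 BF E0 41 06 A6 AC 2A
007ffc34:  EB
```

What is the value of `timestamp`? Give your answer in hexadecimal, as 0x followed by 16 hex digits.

`timestamp` is the first field, at byte offset 0, occupying 8 bytes.
Bytes at offsets 0..7: F4 BF E0 41 06 A6 AC 2A.
In little-endian order the low byte comes first in memory.
Reassemble most-significant byte first: 2A AC A6 06 41 E0 BF F4 → 0x2AACA60641E0BFF4.

0x2AACA60641E0BFF4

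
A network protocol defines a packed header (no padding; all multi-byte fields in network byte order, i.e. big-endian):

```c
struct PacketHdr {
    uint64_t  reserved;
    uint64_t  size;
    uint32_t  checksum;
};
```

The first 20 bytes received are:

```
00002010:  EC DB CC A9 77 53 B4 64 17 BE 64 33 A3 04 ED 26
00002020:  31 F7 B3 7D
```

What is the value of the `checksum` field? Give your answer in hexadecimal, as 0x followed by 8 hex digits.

0x31F7B37D

`checksum` follows `reserved` (8 B), `size` (8 B), so it starts at offset 8 + 8 = 16 and occupies 4 bytes.
Bytes at offsets 16..19: 31 F7 B3 7D.
Big-endian: lowest address holds the most-significant byte.
The bytes are already most-significant first: 0x31F7B37D.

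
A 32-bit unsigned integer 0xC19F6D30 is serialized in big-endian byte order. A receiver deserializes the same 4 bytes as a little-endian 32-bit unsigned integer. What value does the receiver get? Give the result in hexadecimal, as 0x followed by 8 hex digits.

0x306D9FC1

Stored big-endian, the bytes at ascending addresses are C1 9F 6D 30.
Read back as little-endian, the first byte is least significant, giving 0x306D9FC1.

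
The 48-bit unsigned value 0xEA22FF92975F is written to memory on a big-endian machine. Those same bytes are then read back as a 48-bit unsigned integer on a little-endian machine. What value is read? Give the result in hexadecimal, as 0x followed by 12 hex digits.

0x5F9792FF22EA

Stored big-endian, the bytes at ascending addresses are EA 22 FF 92 97 5F.
Read back as little-endian, the first byte is least significant, giving 0x5F9792FF22EA.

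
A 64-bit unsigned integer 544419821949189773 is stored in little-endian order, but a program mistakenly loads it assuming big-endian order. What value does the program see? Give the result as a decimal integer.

10195857704500235783

544419821949189773 in 64-bit hexadecimal is 0x078E2AF18FF67E8D.
Stored little-endian, the bytes at ascending addresses are 8D 7E F6 8F F1 2A 8E 07.
Read back as big-endian, the last byte is least significant, giving 0x8D7EF68FF12A8E07.
0x8D7EF68FF12A8E07 = 10195857704500235783.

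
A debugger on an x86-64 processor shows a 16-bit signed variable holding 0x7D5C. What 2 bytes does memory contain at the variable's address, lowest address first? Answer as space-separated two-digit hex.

5C 7D

Split into bytes (most-significant first): 7D 5C.
In little-endian order the low byte comes first in memory.
So at ascending addresses the bytes are 5C 7D.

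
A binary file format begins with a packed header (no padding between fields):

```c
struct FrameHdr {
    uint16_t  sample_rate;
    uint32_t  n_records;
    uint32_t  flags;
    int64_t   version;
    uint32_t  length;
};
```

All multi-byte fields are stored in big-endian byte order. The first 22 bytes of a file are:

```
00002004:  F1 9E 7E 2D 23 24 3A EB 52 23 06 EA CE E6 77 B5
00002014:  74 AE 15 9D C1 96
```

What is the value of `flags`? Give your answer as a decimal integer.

988500515

`flags` follows `sample_rate` (2 B), `n_records` (4 B), so it starts at offset 2 + 4 = 6 and occupies 4 bytes.
Bytes at offsets 6..9: 3A EB 52 23.
Big-endian stores the most-significant byte at the lowest address.
The bytes are already most-significant first: 0x3AEB5223.
0x3AEB5223 = 988500515.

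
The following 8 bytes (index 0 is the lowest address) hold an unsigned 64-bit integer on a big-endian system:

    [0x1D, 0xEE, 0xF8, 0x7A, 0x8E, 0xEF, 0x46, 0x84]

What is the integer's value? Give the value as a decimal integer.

2156934476824790660

Big-endian: lowest address holds the most-significant byte.
The bytes are already most-significant first: 0x1DEEF87A8EEF4684.
0x1DEEF87A8EEF4684 = 2156934476824790660.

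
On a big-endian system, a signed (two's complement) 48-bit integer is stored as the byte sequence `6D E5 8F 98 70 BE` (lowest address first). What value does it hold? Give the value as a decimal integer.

120832724070590

Big-endian stores the most-significant byte at the lowest address.
The bytes are already most-significant first: 0x6DE58F9870BE.
0x6DE58F9870BE = 120832724070590.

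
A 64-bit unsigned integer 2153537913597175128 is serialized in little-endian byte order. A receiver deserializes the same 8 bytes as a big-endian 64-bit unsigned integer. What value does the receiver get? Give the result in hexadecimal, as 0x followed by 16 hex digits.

0x58A54B8E52E7E21D

2153537913597175128 in 64-bit hexadecimal is 0x1DE2E7528E4BA558.
Stored little-endian, the bytes at ascending addresses are 58 A5 4B 8E 52 E7 E2 1D.
Read back as big-endian, the last byte is least significant, giving 0x58A54B8E52E7E21D.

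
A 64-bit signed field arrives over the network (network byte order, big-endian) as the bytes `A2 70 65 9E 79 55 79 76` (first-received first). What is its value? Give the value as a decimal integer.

-6741776910858749578

Big-endian: lowest address holds the most-significant byte.
The bytes are already most-significant first: 0xA270659E79557976.
Top bit is set, so as a signed 64-bit value this is 0xA270659E79557976 − 2^64 = -6741776910858749578.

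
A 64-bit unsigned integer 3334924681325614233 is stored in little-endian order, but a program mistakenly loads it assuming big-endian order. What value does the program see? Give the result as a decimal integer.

11066496672829294638

3334924681325614233 in 64-bit hexadecimal is 0x2E48085417189499.
Stored little-endian, the bytes at ascending addresses are 99 94 18 17 54 08 48 2E.
Read back as big-endian, the last byte is least significant, giving 0x999418175408482E.
0x999418175408482E = 11066496672829294638.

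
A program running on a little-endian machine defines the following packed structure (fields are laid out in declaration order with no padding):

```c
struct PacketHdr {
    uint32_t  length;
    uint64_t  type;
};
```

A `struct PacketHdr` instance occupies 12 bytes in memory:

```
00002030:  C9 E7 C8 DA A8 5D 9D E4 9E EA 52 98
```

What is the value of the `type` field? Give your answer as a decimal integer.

10976093210016570792

`type` follows `length` (4 bytes), so it starts at byte offset 4 and occupies 8 bytes.
Bytes at offsets 4..11: A8 5D 9D E4 9E EA 52 98.
Little-endian stores the least-significant byte at the lowest address.
Reassemble most-significant byte first: 98 52 EA 9E E4 9D 5D A8 → 0x9852EA9EE49D5DA8.
0x9852EA9EE49D5DA8 = 10976093210016570792.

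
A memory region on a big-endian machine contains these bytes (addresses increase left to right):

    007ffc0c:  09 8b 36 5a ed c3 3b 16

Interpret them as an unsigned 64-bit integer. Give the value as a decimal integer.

687703132268083990

Big-endian stores the most-significant byte at the lowest address.
The bytes are already most-significant first: 0x098B365AEDC33B16.
0x098B365AEDC33B16 = 687703132268083990.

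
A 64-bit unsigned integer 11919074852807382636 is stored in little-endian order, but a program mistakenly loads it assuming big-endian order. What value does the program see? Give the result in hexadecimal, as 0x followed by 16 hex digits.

0x6C16E0BC6D0F69A5

11919074852807382636 in 64-bit hexadecimal is 0xA5690F6DBCE0166C.
Stored little-endian, the bytes at ascending addresses are 6C 16 E0 BC 6D 0F 69 A5.
Read back as big-endian, the last byte is least significant, giving 0x6C16E0BC6D0F69A5.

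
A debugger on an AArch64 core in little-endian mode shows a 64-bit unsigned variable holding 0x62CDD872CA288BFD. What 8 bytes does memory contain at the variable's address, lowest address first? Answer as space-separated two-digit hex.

FD 8B 28 CA 72 D8 CD 62

Split into bytes (most-significant first): 62 CD D8 72 CA 28 8B FD.
Little-endian stores the least-significant byte at the lowest address.
So at ascending addresses the bytes are FD 8B 28 CA 72 D8 CD 62.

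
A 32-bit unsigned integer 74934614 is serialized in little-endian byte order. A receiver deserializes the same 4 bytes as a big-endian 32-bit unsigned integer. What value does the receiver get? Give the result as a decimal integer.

74934614 in 32-bit hexadecimal is 0x04776956.
Stored little-endian, the bytes at ascending addresses are 56 69 77 04.
Read back as big-endian, the last byte is least significant, giving 0x56697704.
0x56697704 = 1449752324.

1449752324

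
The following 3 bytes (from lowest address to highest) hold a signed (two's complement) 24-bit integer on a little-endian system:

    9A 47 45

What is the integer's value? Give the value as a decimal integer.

In little-endian order the low byte comes first in memory.
Reassemble most-significant byte first: 45 47 9A → 0x45479A.
0x45479A = 4540314.

4540314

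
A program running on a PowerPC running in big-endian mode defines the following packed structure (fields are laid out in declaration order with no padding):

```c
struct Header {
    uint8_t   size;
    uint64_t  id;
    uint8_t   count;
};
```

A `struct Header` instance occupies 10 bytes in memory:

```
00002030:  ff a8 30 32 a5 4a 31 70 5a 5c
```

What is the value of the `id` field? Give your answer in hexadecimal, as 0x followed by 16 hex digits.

`id` follows `size` (1 byte), so it starts at byte offset 1 and occupies 8 bytes.
Bytes at offsets 1..8: A8 30 32 A5 4A 31 70 5A.
In big-endian order the high byte comes first in memory.
The bytes are already most-significant first: 0xA83032A54A31705A.

0xA83032A54A31705A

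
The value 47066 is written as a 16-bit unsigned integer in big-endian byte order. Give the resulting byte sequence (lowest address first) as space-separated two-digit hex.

47066 in hexadecimal, padded to 16 bits, is 0xB7DA.
Split into bytes (most-significant first): B7 DA.
In big-endian order the high byte comes first in memory.
So the memory order matches the most-significant-first order: B7 DA.

B7 DA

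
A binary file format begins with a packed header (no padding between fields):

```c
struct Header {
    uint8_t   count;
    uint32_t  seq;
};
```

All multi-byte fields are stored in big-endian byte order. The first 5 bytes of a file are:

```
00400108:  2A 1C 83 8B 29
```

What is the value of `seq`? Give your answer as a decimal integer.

478382889

`seq` follows `count` (1 byte), so it starts at byte offset 1 and occupies 4 bytes.
Bytes at offsets 1..4: 1C 83 8B 29.
Big-endian stores the most-significant byte at the lowest address.
The bytes are already most-significant first: 0x1C838B29.
0x1C838B29 = 478382889.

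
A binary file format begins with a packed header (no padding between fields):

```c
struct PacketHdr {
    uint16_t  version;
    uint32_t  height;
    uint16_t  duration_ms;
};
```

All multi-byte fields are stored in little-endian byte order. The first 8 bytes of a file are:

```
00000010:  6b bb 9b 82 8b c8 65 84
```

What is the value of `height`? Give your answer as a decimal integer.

`height` follows `version` (2 bytes), so it starts at byte offset 2 and occupies 4 bytes.
Bytes at offsets 2..5: 9B 82 8B C8.
Little-endian stores the least-significant byte at the lowest address.
Reassemble most-significant byte first: C8 8B 82 9B → 0xC88B829B.
0xC88B829B = 3364586139.

3364586139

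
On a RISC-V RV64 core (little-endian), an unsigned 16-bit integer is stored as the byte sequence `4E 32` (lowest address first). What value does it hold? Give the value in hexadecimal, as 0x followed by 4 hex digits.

Little-endian: lowest address holds the least-significant byte.
Reassemble most-significant byte first: 32 4E → 0x324E.

0x324E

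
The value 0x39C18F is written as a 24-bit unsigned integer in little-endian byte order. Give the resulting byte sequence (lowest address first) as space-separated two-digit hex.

Split into bytes (most-significant first): 39 C1 8F.
In little-endian order the low byte comes first in memory.
So at ascending addresses the bytes are 8F C1 39.

8F C1 39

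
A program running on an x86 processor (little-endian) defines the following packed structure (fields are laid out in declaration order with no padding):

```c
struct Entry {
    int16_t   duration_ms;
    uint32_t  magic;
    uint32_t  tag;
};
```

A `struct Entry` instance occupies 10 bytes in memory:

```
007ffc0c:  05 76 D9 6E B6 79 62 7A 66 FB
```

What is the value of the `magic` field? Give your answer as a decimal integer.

`magic` follows `duration_ms` (2 bytes), so it starts at byte offset 2 and occupies 4 bytes.
Bytes at offsets 2..5: D9 6E B6 79.
In little-endian order the low byte comes first in memory.
Reassemble most-significant byte first: 79 B6 6E D9 → 0x79B66ED9.
0x79B66ED9 = 2041999065.

2041999065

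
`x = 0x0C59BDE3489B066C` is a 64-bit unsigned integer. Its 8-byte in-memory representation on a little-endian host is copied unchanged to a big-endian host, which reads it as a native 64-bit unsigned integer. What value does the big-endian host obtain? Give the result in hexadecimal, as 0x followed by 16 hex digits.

Stored little-endian, the bytes at ascending addresses are 6C 06 9B 48 E3 BD 59 0C.
Read back as big-endian, the last byte is least significant, giving 0x6C069B48E3BD590C.

0x6C069B48E3BD590C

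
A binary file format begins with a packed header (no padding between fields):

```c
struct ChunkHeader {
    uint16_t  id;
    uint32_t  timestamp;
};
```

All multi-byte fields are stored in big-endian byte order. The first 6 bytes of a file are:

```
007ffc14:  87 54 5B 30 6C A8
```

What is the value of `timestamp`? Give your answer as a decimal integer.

`timestamp` follows `id` (2 bytes), so it starts at byte offset 2 and occupies 4 bytes.
Bytes at offsets 2..5: 5B 30 6C A8.
In big-endian order the high byte comes first in memory.
The bytes are already most-significant first: 0x5B306CA8.
0x5B306CA8 = 1529900200.

1529900200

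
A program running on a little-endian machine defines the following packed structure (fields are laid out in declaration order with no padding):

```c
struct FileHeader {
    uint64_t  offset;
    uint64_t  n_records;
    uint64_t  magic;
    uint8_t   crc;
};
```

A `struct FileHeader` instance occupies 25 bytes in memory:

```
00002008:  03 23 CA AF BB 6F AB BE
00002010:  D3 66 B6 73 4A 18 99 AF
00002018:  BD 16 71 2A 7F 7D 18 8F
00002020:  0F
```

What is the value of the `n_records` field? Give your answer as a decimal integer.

12653171336122099411

`n_records` follows `offset` (8 bytes), so it starts at byte offset 8 and occupies 8 bytes.
Bytes at offsets 8..15: D3 66 B6 73 4A 18 99 AF.
Little-endian stores the least-significant byte at the lowest address.
Reassemble most-significant byte first: AF 99 18 4A 73 B6 66 D3 → 0xAF99184A73B666D3.
0xAF99184A73B666D3 = 12653171336122099411.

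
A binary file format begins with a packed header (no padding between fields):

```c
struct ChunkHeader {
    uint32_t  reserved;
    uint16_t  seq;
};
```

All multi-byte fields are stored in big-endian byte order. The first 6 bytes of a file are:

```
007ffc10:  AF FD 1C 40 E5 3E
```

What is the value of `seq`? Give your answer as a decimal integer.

58686

`seq` follows `reserved` (4 bytes), so it starts at byte offset 4 and occupies 2 bytes.
Bytes at offsets 4..5: E5 3E.
Big-endian stores the most-significant byte at the lowest address.
The bytes are already most-significant first: 0xE53E.
0xE53E = 58686.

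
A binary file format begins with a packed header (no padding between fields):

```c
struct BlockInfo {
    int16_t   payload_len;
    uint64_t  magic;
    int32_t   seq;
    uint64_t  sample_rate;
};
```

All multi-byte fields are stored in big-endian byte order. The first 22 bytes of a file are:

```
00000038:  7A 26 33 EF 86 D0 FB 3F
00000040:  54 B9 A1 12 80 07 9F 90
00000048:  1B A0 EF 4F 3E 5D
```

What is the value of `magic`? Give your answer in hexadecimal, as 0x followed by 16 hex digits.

`magic` follows `payload_len` (2 bytes), so it starts at byte offset 2 and occupies 8 bytes.
Bytes at offsets 2..9: 33 EF 86 D0 FB 3F 54 B9.
In big-endian order the high byte comes first in memory.
The bytes are already most-significant first: 0x33EF86D0FB3F54B9.

0x33EF86D0FB3F54B9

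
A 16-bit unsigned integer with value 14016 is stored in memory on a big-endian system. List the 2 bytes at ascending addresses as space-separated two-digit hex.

14016 in hexadecimal, padded to 16 bits, is 0x36C0.
Split into bytes (most-significant first): 36 C0.
Big-endian: lowest address holds the most-significant byte.
So the memory order matches the most-significant-first order: 36 C0.

36 C0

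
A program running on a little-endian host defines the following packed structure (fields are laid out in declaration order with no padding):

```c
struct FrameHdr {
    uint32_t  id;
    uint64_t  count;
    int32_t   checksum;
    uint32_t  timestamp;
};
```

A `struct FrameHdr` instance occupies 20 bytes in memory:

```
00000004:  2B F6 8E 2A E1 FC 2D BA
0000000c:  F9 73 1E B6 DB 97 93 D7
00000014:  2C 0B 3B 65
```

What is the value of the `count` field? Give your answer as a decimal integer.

`count` follows `id` (4 bytes), so it starts at byte offset 4 and occupies 8 bytes.
Bytes at offsets 4..11: E1 FC 2D BA F9 73 1E B6.
Little-endian: lowest address holds the least-significant byte.
Reassemble most-significant byte first: B6 1E 73 F9 BA 2D FC E1 → 0xB61E73F9BA2DFCE1.
0xB61E73F9BA2DFCE1 = 13123053880611831009.

13123053880611831009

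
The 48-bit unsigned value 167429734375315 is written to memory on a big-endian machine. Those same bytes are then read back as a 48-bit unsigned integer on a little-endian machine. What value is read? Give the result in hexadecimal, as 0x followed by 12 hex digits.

0x939FD7C54698

167429734375315 in 48-bit hexadecimal is 0x9846C5D79F93.
Stored big-endian, the bytes at ascending addresses are 98 46 C5 D7 9F 93.
Read back as little-endian, the first byte is least significant, giving 0x939FD7C54698.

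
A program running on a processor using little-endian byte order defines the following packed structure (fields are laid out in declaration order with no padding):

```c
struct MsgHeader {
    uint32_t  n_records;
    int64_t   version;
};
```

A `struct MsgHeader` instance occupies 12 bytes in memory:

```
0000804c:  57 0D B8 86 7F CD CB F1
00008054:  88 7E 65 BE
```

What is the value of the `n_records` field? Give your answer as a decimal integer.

`n_records` is the first field, at byte offset 0, occupying 4 bytes.
Bytes at offsets 0..3: 57 0D B8 86.
Little-endian stores the least-significant byte at the lowest address.
Reassemble most-significant byte first: 86 B8 0D 57 → 0x86B80D57.
0x86B80D57 = 2260208983.

2260208983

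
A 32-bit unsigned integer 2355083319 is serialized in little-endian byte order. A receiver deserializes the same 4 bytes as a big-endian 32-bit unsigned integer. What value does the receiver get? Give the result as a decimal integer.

934829964

2355083319 in 32-bit hexadecimal is 0x8C5FB837.
Stored little-endian, the bytes at ascending addresses are 37 B8 5F 8C.
Read back as big-endian, the last byte is least significant, giving 0x37B85F8C.
0x37B85F8C = 934829964.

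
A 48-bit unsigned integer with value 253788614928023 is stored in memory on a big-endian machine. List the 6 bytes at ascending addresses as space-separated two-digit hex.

253788614928023 in hexadecimal, padded to 48 bits, is 0xE6D1C43DA697.
Split into bytes (most-significant first): E6 D1 C4 3D A6 97.
Big-endian: lowest address holds the most-significant byte.
So the memory order matches the most-significant-first order: E6 D1 C4 3D A6 97.

E6 D1 C4 3D A6 97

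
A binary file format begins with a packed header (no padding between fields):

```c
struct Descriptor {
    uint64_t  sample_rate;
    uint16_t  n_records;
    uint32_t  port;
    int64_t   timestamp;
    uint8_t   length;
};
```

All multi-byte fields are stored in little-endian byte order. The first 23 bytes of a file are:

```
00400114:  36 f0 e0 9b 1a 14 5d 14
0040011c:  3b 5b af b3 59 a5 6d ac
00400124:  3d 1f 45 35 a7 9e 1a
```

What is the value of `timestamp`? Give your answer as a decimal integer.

-7014579323613107091

`timestamp` follows `sample_rate` (8 B), `n_records` (2 B), `port` (4 B), so it starts at offset 8 + 2 + 4 = 14 and occupies 8 bytes.
Bytes at offsets 14..21: 6D AC 3D 1F 45 35 A7 9E.
Little-endian stores the least-significant byte at the lowest address.
Reassemble most-significant byte first: 9E A7 35 45 1F 3D AC 6D → 0x9EA735451F3DAC6D.
Top bit is set, so as a signed 64-bit value this is 0x9EA735451F3DAC6D − 2^64 = -7014579323613107091.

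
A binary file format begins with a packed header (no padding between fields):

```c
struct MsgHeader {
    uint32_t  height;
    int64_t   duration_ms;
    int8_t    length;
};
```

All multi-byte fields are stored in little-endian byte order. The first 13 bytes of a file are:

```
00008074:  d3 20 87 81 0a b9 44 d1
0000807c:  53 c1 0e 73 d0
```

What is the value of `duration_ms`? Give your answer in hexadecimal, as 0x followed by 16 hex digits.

`duration_ms` follows `height` (4 bytes), so it starts at byte offset 4 and occupies 8 bytes.
Bytes at offsets 4..11: 0A B9 44 D1 53 C1 0E 73.
Little-endian stores the least-significant byte at the lowest address.
Reassemble most-significant byte first: 73 0E C1 53 D1 44 B9 0A → 0x730EC153D144B90A.

0x730EC153D144B90A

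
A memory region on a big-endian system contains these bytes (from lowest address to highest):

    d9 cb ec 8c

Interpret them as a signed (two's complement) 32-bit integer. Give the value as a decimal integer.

In big-endian order the high byte comes first in memory.
The bytes are already most-significant first: 0xD9CBEC8C.
Top bit is set, so as a signed 32-bit value this is 0xD9CBEC8C − 2^32 = -640947060.

-640947060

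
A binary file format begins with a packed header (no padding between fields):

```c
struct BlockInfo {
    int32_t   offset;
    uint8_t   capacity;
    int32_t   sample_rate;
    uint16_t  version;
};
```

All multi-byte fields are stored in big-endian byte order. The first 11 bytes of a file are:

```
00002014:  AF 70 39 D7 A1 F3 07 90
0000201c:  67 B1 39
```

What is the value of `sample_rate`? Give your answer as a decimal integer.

`sample_rate` follows `offset` (4 B), `capacity` (1 B), so it starts at offset 4 + 1 = 5 and occupies 4 bytes.
Bytes at offsets 5..8: F3 07 90 67.
Big-endian stores the most-significant byte at the lowest address.
The bytes are already most-significant first: 0xF3079067.
Top bit is set, so as a signed 32-bit value this is 0xF3079067 − 2^32 = -217608089.

-217608089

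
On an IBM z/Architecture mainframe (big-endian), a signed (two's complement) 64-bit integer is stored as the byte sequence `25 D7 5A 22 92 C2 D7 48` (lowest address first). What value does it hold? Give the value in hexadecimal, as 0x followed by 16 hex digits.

In big-endian order the high byte comes first in memory.
The bytes are already most-significant first: 0x25D75A2292C2D748.

0x25D75A2292C2D748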